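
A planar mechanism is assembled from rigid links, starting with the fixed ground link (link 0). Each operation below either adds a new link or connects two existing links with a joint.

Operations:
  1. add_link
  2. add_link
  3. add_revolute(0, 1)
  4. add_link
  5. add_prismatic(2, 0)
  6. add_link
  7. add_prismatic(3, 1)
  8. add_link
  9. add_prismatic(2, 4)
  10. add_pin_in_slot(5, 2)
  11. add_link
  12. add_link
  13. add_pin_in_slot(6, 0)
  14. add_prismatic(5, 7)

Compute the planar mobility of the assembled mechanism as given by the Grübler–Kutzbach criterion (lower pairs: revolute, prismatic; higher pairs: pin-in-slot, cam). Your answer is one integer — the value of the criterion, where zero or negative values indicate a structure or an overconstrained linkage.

M = 9

(L,J1,J2)=(1,0,0); link0 fixed
link1: (2,0,0)
link2: (3,0,0)
R 0-1 [J1]: (3,1,0)
link3: (4,1,0)
P 2-0 [J1]: (4,2,0)
link4: (5,2,0)
P 3-1 [J1]: (5,3,0)
link5: (6,3,0)
P 2-4 [J1]: (6,4,0)
PS 5-2 [J2]: (6,4,1)
link6: (7,4,1)
link7: (8,4,1)
PS 6-0 [J2]: (8,4,2)
P 5-7 [J1]: (8,5,2)
Grübler: 3·7 − 2·5 − 2 = 9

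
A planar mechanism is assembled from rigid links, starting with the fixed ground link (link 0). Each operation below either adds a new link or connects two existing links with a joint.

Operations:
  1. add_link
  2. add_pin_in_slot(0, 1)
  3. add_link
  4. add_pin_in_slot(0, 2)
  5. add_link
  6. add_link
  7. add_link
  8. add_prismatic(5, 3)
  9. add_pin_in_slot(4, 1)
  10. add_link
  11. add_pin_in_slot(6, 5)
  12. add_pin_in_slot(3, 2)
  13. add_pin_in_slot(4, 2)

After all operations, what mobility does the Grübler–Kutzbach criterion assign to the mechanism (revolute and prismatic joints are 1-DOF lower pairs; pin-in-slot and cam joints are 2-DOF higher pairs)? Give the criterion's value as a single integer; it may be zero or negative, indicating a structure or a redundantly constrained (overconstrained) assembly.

L=1 J1=0 J2=0
add link → L=2 J1=0 J2=0
PS@0,1 dof=2 J2 → L=2 J1=0 J2=1
add link → L=3 J1=0 J2=1
PS@0,2 dof=2 J2 → L=3 J1=0 J2=2
add link → L=4 J1=0 J2=2
add link → L=5 J1=0 J2=2
add link → L=6 J1=0 J2=2
P@5,3 dof=1 J1 → L=6 J1=1 J2=2
PS@4,1 dof=2 J2 → L=6 J1=1 J2=3
add link → L=7 J1=1 J2=3
PS@6,5 dof=2 J2 → L=7 J1=1 J2=4
PS@3,2 dof=2 J2 → L=7 J1=1 J2=5
PS@4,2 dof=2 J2 → L=7 J1=1 J2=6
M=3(L−1)−2J1−J2=3·6−2·1−6=10

M = 10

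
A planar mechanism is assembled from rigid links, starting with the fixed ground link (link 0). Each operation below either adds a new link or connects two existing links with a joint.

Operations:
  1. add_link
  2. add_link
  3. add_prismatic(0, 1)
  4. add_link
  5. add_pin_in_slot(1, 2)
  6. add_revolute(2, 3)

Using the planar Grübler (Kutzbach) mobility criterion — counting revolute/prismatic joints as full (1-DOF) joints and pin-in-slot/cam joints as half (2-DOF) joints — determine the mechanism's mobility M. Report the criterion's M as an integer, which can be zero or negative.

M = 4

(L,J1,J2)=(1,0,0); link0 fixed
link1: (2,0,0)
link2: (3,0,0)
P 0-1 [J1]: (3,1,0)
link3: (4,1,0)
PS 1-2 [J2]: (4,1,1)
R 2-3 [J1]: (4,2,1)
Grübler: 3·3 − 2·2 − 1 = 4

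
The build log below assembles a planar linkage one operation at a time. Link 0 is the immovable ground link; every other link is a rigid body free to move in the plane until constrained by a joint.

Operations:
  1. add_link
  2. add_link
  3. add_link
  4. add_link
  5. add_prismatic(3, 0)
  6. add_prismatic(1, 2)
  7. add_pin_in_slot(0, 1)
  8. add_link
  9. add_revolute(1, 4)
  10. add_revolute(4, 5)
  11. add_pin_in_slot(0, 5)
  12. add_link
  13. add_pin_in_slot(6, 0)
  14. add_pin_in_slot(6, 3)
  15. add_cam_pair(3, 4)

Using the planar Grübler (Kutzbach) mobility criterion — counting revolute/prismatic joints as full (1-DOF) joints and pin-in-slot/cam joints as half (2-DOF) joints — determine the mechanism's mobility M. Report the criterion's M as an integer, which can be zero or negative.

M = 5

link 0 = ground. State L|J1|J2 = 1|0|0
+link1  2|0|0
+link2  3|0|0
+link3  4|0|0
+link4  5|0|0
P(3,0) f=1→J1  5|1|0
P(1,2) f=1→J1  5|2|0
PS(0,1) f=2→J2  5|2|1
+link5  6|2|1
R(1,4) f=1→J1  6|3|1
R(4,5) f=1→J1  6|4|1
PS(0,5) f=2→J2  6|4|2
+link6  7|4|2
PS(6,0) f=2→J2  7|4|3
PS(6,3) f=2→J2  7|4|4
C(3,4) f=2→J2  7|4|5
M = 3(7−1)−2·4−5 = 18−8−5 = 5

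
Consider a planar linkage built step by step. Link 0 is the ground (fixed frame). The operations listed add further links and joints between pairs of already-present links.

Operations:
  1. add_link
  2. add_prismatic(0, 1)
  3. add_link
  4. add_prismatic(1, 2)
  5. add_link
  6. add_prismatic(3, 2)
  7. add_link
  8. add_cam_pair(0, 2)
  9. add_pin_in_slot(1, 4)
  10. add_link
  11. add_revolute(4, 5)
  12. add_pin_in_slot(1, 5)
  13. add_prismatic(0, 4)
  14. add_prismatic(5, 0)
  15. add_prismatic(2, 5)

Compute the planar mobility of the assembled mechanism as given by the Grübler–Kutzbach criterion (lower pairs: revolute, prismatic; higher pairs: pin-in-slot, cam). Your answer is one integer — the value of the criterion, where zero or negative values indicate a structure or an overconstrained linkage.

M = -2

L=1 J1=0 J2=0
add link → L=2 J1=0 J2=0
P@0,1 dof=1 J1 → L=2 J1=1 J2=0
add link → L=3 J1=1 J2=0
P@1,2 dof=1 J1 → L=3 J1=2 J2=0
add link → L=4 J1=2 J2=0
P@3,2 dof=1 J1 → L=4 J1=3 J2=0
add link → L=5 J1=3 J2=0
C@0,2 dof=2 J2 → L=5 J1=3 J2=1
PS@1,4 dof=2 J2 → L=5 J1=3 J2=2
add link → L=6 J1=3 J2=2
R@4,5 dof=1 J1 → L=6 J1=4 J2=2
PS@1,5 dof=2 J2 → L=6 J1=4 J2=3
P@0,4 dof=1 J1 → L=6 J1=5 J2=3
P@5,0 dof=1 J1 → L=6 J1=6 J2=3
P@2,5 dof=1 J1 → L=6 J1=7 J2=3
M=3(L−1)−2J1−J2=3·5−2·7−3=-2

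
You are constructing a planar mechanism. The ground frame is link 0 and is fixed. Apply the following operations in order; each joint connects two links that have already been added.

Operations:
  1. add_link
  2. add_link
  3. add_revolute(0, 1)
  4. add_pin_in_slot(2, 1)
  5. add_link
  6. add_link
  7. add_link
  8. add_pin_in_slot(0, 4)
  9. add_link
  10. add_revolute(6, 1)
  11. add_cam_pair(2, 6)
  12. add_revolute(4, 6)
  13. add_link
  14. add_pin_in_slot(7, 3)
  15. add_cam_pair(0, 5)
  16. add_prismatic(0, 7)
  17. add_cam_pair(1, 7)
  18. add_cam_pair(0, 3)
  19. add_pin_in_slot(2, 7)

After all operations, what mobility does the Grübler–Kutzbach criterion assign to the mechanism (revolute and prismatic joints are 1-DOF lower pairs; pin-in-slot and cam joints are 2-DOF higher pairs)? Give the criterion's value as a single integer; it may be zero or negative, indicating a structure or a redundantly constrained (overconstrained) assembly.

M = 5

[1;0;0] (link 0 is ground)
L+ [2;0;0]
L+ [3;0;0]
R(0,1)∈J1 [3;1;0]
PS(2,1)∈J2 [3;1;1]
L+ [4;1;1]
L+ [5;1;1]
L+ [6;1;1]
PS(0,4)∈J2 [6;1;2]
L+ [7;1;2]
R(6,1)∈J1 [7;2;2]
C(2,6)∈J2 [7;2;3]
R(4,6)∈J1 [7;3;3]
L+ [8;3;3]
PS(7,3)∈J2 [8;3;4]
C(0,5)∈J2 [8;3;5]
P(0,7)∈J1 [8;4;5]
C(1,7)∈J2 [8;4;6]
C(0,3)∈J2 [8;4;7]
PS(2,7)∈J2 [8;4;8]
mobility = 21 − 8 − 8 = 5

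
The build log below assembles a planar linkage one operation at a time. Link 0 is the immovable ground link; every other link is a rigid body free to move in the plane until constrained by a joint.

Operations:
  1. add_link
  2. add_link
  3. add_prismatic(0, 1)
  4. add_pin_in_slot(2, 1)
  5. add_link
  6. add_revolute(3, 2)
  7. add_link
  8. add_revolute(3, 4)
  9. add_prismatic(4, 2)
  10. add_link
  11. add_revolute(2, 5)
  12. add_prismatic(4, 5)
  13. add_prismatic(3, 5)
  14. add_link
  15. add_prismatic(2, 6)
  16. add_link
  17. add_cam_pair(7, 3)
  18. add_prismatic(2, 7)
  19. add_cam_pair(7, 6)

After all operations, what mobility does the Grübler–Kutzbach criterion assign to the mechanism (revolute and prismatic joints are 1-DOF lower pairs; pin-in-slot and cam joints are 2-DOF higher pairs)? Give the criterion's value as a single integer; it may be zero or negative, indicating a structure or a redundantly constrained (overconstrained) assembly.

M = 0

[1;0;0] (link 0 is ground)
L+ [2;0;0]
L+ [3;0;0]
P(0,1)∈J1 [3;1;0]
PS(2,1)∈J2 [3;1;1]
L+ [4;1;1]
R(3,2)∈J1 [4;2;1]
L+ [5;2;1]
R(3,4)∈J1 [5;3;1]
P(4,2)∈J1 [5;4;1]
L+ [6;4;1]
R(2,5)∈J1 [6;5;1]
P(4,5)∈J1 [6;6;1]
P(3,5)∈J1 [6;7;1]
L+ [7;7;1]
P(2,6)∈J1 [7;8;1]
L+ [8;8;1]
C(7,3)∈J2 [8;8;2]
P(2,7)∈J1 [8;9;2]
C(7,6)∈J2 [8;9;3]
mobility = 21 − 18 − 3 = 0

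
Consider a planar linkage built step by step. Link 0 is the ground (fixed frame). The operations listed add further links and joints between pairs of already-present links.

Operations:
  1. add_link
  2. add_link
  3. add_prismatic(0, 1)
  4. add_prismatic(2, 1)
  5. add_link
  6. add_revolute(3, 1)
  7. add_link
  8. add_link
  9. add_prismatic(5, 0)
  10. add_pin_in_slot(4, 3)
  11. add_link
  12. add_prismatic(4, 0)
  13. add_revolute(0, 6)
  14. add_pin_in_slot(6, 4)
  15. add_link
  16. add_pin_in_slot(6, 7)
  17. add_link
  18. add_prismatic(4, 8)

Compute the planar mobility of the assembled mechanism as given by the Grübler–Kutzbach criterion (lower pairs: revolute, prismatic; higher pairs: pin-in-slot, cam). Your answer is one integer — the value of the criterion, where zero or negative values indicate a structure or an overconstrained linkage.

ground; <1,0,0>
#1 <2,0,0>
#2 <3,0,0>
P:0↔1 J1 <3,1,0>
P:2↔1 J1 <3,2,0>
#3 <4,2,0>
R:3↔1 J1 <4,3,0>
#4 <5,3,0>
#5 <6,3,0>
P:5↔0 J1 <6,4,0>
PS:4↔3 J2 <6,4,1>
#6 <7,4,1>
P:4↔0 J1 <7,5,1>
R:0↔6 J1 <7,6,1>
PS:6↔4 J2 <7,6,2>
#7 <8,6,2>
PS:6↔7 J2 <8,6,3>
#8 <9,6,3>
P:4↔8 J1 <9,7,3>
3×8 − 2×7 − 1×3 = 7

M = 7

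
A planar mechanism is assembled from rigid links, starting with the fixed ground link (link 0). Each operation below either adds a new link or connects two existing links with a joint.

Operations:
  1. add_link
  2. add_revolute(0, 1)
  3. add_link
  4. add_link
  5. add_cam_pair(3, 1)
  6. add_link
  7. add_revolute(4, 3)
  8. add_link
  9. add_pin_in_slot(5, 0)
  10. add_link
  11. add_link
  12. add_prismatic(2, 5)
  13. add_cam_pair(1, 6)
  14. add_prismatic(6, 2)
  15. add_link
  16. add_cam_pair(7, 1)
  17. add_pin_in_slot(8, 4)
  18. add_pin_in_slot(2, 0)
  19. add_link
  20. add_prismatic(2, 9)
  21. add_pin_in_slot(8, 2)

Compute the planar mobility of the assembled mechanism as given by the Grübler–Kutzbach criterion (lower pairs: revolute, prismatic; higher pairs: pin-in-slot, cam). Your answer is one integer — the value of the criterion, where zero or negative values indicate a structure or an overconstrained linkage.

L=1 J1=0 J2=0
add link → L=2 J1=0 J2=0
R@0,1 dof=1 J1 → L=2 J1=1 J2=0
add link → L=3 J1=1 J2=0
add link → L=4 J1=1 J2=0
C@3,1 dof=2 J2 → L=4 J1=1 J2=1
add link → L=5 J1=1 J2=1
R@4,3 dof=1 J1 → L=5 J1=2 J2=1
add link → L=6 J1=2 J2=1
PS@5,0 dof=2 J2 → L=6 J1=2 J2=2
add link → L=7 J1=2 J2=2
add link → L=8 J1=2 J2=2
P@2,5 dof=1 J1 → L=8 J1=3 J2=2
C@1,6 dof=2 J2 → L=8 J1=3 J2=3
P@6,2 dof=1 J1 → L=8 J1=4 J2=3
add link → L=9 J1=4 J2=3
C@7,1 dof=2 J2 → L=9 J1=4 J2=4
PS@8,4 dof=2 J2 → L=9 J1=4 J2=5
PS@2,0 dof=2 J2 → L=9 J1=4 J2=6
add link → L=10 J1=4 J2=6
P@2,9 dof=1 J1 → L=10 J1=5 J2=6
PS@8,2 dof=2 J2 → L=10 J1=5 J2=7
M=3(L−1)−2J1−J2=3·9−2·5−7=10

M = 10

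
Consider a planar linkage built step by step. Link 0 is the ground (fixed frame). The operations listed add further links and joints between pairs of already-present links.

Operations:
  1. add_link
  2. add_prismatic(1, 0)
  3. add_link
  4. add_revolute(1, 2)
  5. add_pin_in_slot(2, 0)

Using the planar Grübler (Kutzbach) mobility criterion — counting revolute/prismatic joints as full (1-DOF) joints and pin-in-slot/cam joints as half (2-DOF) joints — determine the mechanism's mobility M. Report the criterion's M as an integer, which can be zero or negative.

[1;0;0] (link 0 is ground)
L+ [2;0;0]
P(1,0)∈J1 [2;1;0]
L+ [3;1;0]
R(1,2)∈J1 [3;2;0]
PS(2,0)∈J2 [3;2;1]
mobility = 6 − 4 − 1 = 1

M = 1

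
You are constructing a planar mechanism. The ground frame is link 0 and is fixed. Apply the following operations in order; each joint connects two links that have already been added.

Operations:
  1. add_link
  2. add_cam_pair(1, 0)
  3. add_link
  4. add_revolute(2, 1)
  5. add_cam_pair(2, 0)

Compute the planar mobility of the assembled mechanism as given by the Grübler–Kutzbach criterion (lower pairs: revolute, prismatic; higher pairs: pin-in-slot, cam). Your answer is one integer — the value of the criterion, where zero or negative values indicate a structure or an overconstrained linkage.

M = 2

ground; <1,0,0>
#1 <2,0,0>
C:1↔0 J2 <2,0,1>
#2 <3,0,1>
R:2↔1 J1 <3,1,1>
C:2↔0 J2 <3,1,2>
3×2 − 2×1 − 1×2 = 2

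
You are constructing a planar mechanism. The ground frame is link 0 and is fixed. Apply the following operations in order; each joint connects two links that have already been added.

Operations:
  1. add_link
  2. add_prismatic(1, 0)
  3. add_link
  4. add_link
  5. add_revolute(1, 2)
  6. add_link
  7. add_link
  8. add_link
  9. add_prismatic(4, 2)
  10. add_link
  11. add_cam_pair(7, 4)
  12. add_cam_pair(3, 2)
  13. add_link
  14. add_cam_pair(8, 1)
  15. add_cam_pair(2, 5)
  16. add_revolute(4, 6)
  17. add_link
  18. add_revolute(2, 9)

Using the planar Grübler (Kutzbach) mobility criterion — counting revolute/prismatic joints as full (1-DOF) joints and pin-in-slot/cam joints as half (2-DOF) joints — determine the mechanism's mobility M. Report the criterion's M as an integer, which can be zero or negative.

link 0 = ground. State L|J1|J2 = 1|0|0
+link1  2|0|0
P(1,0) f=1→J1  2|1|0
+link2  3|1|0
+link3  4|1|0
R(1,2) f=1→J1  4|2|0
+link4  5|2|0
+link5  6|2|0
+link6  7|2|0
P(4,2) f=1→J1  7|3|0
+link7  8|3|0
C(7,4) f=2→J2  8|3|1
C(3,2) f=2→J2  8|3|2
+link8  9|3|2
C(8,1) f=2→J2  9|3|3
C(2,5) f=2→J2  9|3|4
R(4,6) f=1→J1  9|4|4
+link9  10|4|4
R(2,9) f=1→J1  10|5|4
M = 3(10−1)−2·5−4 = 27−10−4 = 13

M = 13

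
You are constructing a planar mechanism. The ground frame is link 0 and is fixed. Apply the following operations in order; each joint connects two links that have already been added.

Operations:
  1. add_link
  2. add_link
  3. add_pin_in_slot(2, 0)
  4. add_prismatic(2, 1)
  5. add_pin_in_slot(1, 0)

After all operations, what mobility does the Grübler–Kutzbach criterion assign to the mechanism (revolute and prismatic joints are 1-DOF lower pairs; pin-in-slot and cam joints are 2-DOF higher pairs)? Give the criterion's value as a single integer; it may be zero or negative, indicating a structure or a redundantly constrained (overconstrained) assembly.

ground; <1,0,0>
#1 <2,0,0>
#2 <3,0,0>
PS:2↔0 J2 <3,0,1>
P:2↔1 J1 <3,1,1>
PS:1↔0 J2 <3,1,2>
3×2 − 2×1 − 1×2 = 2

M = 2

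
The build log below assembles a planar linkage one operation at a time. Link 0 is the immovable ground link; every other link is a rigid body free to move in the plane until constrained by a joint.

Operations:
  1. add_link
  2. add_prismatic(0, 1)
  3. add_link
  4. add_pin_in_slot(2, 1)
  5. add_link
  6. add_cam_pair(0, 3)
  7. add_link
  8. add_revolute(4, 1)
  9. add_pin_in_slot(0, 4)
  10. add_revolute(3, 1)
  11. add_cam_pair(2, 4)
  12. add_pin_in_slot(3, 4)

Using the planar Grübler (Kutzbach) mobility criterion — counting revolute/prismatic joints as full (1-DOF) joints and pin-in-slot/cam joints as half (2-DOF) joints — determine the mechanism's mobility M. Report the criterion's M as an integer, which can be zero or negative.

M = 1

[1;0;0] (link 0 is ground)
L+ [2;0;0]
P(0,1)∈J1 [2;1;0]
L+ [3;1;0]
PS(2,1)∈J2 [3;1;1]
L+ [4;1;1]
C(0,3)∈J2 [4;1;2]
L+ [5;1;2]
R(4,1)∈J1 [5;2;2]
PS(0,4)∈J2 [5;2;3]
R(3,1)∈J1 [5;3;3]
C(2,4)∈J2 [5;3;4]
PS(3,4)∈J2 [5;3;5]
mobility = 12 − 6 − 5 = 1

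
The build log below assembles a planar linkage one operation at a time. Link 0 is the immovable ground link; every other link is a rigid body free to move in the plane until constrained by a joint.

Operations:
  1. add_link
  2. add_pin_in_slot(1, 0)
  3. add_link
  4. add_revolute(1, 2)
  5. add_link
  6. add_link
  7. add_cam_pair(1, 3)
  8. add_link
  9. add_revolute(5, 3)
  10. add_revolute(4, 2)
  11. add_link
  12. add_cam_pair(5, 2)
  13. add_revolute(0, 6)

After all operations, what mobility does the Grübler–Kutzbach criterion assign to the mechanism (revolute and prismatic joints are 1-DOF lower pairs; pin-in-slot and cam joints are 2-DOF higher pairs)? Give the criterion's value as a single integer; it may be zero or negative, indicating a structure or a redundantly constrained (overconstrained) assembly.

M = 7

L=1 J1=0 J2=0
add link → L=2 J1=0 J2=0
PS@1,0 dof=2 J2 → L=2 J1=0 J2=1
add link → L=3 J1=0 J2=1
R@1,2 dof=1 J1 → L=3 J1=1 J2=1
add link → L=4 J1=1 J2=1
add link → L=5 J1=1 J2=1
C@1,3 dof=2 J2 → L=5 J1=1 J2=2
add link → L=6 J1=1 J2=2
R@5,3 dof=1 J1 → L=6 J1=2 J2=2
R@4,2 dof=1 J1 → L=6 J1=3 J2=2
add link → L=7 J1=3 J2=2
C@5,2 dof=2 J2 → L=7 J1=3 J2=3
R@0,6 dof=1 J1 → L=7 J1=4 J2=3
M=3(L−1)−2J1−J2=3·6−2·4−3=7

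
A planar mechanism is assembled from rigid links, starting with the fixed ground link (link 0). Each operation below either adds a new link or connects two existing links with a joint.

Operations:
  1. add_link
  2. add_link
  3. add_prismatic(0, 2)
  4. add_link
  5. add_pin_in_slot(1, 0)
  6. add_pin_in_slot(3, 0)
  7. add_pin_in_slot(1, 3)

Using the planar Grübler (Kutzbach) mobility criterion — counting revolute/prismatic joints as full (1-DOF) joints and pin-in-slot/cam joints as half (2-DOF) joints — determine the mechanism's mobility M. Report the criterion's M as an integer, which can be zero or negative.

link 0 = ground. State L|J1|J2 = 1|0|0
+link1  2|0|0
+link2  3|0|0
P(0,2) f=1→J1  3|1|0
+link3  4|1|0
PS(1,0) f=2→J2  4|1|1
PS(3,0) f=2→J2  4|1|2
PS(1,3) f=2→J2  4|1|3
M = 3(4−1)−2·1−3 = 9−2−3 = 4

M = 4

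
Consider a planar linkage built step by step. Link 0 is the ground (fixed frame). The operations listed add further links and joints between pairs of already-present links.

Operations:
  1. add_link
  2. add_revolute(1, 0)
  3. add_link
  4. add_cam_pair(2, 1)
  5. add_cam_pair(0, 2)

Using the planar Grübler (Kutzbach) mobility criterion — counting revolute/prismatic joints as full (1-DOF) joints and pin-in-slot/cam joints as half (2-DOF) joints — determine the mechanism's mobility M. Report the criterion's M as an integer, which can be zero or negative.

M = 2

ground; <1,0,0>
#1 <2,0,0>
R:1↔0 J1 <2,1,0>
#2 <3,1,0>
C:2↔1 J2 <3,1,1>
C:0↔2 J2 <3,1,2>
3×2 − 2×1 − 1×2 = 2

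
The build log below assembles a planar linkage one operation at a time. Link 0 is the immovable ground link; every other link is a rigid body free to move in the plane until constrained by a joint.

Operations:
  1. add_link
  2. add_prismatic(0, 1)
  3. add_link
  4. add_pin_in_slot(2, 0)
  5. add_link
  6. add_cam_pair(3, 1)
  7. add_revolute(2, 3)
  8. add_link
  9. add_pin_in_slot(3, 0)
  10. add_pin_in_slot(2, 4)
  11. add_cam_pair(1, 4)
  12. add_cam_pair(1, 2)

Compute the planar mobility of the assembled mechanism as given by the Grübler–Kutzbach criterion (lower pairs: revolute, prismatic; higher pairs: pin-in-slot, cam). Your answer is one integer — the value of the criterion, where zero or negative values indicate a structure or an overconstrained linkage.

(L,J1,J2)=(1,0,0); link0 fixed
link1: (2,0,0)
P 0-1 [J1]: (2,1,0)
link2: (3,1,0)
PS 2-0 [J2]: (3,1,1)
link3: (4,1,1)
C 3-1 [J2]: (4,1,2)
R 2-3 [J1]: (4,2,2)
link4: (5,2,2)
PS 3-0 [J2]: (5,2,3)
PS 2-4 [J2]: (5,2,4)
C 1-4 [J2]: (5,2,5)
C 1-2 [J2]: (5,2,6)
Grübler: 3·4 − 2·2 − 6 = 2

M = 2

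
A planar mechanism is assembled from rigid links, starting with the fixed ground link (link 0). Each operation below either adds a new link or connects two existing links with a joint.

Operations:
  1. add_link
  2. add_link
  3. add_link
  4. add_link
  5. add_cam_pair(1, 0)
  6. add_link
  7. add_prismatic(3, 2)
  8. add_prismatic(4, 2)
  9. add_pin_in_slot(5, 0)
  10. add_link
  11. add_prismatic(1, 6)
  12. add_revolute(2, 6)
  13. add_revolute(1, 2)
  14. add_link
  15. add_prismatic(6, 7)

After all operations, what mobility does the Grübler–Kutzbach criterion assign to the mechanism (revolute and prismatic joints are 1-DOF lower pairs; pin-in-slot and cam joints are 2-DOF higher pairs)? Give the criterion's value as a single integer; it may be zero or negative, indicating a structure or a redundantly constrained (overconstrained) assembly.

M = 7

[1;0;0] (link 0 is ground)
L+ [2;0;0]
L+ [3;0;0]
L+ [4;0;0]
L+ [5;0;0]
C(1,0)∈J2 [5;0;1]
L+ [6;0;1]
P(3,2)∈J1 [6;1;1]
P(4,2)∈J1 [6;2;1]
PS(5,0)∈J2 [6;2;2]
L+ [7;2;2]
P(1,6)∈J1 [7;3;2]
R(2,6)∈J1 [7;4;2]
R(1,2)∈J1 [7;5;2]
L+ [8;5;2]
P(6,7)∈J1 [8;6;2]
mobility = 21 − 12 − 2 = 7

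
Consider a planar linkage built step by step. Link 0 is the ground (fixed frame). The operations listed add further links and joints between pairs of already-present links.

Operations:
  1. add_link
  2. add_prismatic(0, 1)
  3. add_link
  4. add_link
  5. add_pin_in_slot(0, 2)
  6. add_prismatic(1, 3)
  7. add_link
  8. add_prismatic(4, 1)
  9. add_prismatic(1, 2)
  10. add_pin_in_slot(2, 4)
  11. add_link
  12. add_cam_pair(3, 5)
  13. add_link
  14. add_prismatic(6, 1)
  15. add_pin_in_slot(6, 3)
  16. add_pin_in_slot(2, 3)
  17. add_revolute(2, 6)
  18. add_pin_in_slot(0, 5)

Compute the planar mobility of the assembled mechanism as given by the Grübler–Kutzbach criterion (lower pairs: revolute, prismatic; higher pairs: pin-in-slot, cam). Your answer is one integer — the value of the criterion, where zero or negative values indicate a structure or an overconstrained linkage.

[1;0;0] (link 0 is ground)
L+ [2;0;0]
P(0,1)∈J1 [2;1;0]
L+ [3;1;0]
L+ [4;1;0]
PS(0,2)∈J2 [4;1;1]
P(1,3)∈J1 [4;2;1]
L+ [5;2;1]
P(4,1)∈J1 [5;3;1]
P(1,2)∈J1 [5;4;1]
PS(2,4)∈J2 [5;4;2]
L+ [6;4;2]
C(3,5)∈J2 [6;4;3]
L+ [7;4;3]
P(6,1)∈J1 [7;5;3]
PS(6,3)∈J2 [7;5;4]
PS(2,3)∈J2 [7;5;5]
R(2,6)∈J1 [7;6;5]
PS(0,5)∈J2 [7;6;6]
mobility = 18 − 12 − 6 = 0

M = 0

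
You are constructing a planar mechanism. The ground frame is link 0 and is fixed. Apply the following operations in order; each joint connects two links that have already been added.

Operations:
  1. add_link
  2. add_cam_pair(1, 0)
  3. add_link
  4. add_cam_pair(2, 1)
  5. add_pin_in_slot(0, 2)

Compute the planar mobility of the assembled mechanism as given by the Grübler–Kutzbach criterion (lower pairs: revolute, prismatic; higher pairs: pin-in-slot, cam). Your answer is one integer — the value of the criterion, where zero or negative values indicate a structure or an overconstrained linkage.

M = 3

link 0 = ground. State L|J1|J2 = 1|0|0
+link1  2|0|0
C(1,0) f=2→J2  2|0|1
+link2  3|0|1
C(2,1) f=2→J2  3|0|2
PS(0,2) f=2→J2  3|0|3
M = 3(3−1)−2·0−3 = 6−0−3 = 3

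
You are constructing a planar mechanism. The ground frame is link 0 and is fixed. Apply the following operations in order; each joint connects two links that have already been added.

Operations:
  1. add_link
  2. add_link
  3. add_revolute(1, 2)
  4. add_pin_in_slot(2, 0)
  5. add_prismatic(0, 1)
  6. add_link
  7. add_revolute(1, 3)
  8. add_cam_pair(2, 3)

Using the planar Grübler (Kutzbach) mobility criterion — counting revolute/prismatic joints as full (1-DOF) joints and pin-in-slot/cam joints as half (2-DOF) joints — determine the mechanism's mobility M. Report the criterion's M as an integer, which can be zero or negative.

ground; <1,0,0>
#1 <2,0,0>
#2 <3,0,0>
R:1↔2 J1 <3,1,0>
PS:2↔0 J2 <3,1,1>
P:0↔1 J1 <3,2,1>
#3 <4,2,1>
R:1↔3 J1 <4,3,1>
C:2↔3 J2 <4,3,2>
3×3 − 2×3 − 1×2 = 1

M = 1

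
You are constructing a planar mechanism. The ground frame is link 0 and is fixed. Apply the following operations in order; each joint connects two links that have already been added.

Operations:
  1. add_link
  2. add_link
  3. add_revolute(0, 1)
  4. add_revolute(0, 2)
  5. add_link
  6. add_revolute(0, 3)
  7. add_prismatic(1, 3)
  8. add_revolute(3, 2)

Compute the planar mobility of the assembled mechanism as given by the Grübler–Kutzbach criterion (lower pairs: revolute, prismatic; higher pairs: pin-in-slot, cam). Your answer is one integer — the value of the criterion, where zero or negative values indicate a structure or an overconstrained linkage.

[1;0;0] (link 0 is ground)
L+ [2;0;0]
L+ [3;0;0]
R(0,1)∈J1 [3;1;0]
R(0,2)∈J1 [3;2;0]
L+ [4;2;0]
R(0,3)∈J1 [4;3;0]
P(1,3)∈J1 [4;4;0]
R(3,2)∈J1 [4;5;0]
mobility = 9 − 10 − 0 = -1

M = -1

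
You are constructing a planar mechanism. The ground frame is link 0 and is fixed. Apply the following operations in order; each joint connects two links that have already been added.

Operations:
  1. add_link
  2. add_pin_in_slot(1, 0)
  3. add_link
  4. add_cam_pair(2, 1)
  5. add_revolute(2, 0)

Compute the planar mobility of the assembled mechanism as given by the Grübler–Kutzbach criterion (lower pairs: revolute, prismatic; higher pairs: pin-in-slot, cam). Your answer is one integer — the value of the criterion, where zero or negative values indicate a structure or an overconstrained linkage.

M = 2

[1;0;0] (link 0 is ground)
L+ [2;0;0]
PS(1,0)∈J2 [2;0;1]
L+ [3;0;1]
C(2,1)∈J2 [3;0;2]
R(2,0)∈J1 [3;1;2]
mobility = 6 − 2 − 2 = 2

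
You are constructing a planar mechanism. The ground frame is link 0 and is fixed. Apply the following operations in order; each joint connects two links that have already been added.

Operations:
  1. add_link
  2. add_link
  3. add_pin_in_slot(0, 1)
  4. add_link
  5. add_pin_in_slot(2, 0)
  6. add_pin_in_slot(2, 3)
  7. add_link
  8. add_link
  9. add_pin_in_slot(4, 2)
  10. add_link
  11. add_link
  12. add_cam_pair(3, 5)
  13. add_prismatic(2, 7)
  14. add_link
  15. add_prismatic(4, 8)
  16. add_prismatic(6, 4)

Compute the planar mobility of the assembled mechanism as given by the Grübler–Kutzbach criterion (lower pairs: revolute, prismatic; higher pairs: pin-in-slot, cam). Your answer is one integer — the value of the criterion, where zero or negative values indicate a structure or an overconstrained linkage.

M = 13

L=1 J1=0 J2=0
add link → L=2 J1=0 J2=0
add link → L=3 J1=0 J2=0
PS@0,1 dof=2 J2 → L=3 J1=0 J2=1
add link → L=4 J1=0 J2=1
PS@2,0 dof=2 J2 → L=4 J1=0 J2=2
PS@2,3 dof=2 J2 → L=4 J1=0 J2=3
add link → L=5 J1=0 J2=3
add link → L=6 J1=0 J2=3
PS@4,2 dof=2 J2 → L=6 J1=0 J2=4
add link → L=7 J1=0 J2=4
add link → L=8 J1=0 J2=4
C@3,5 dof=2 J2 → L=8 J1=0 J2=5
P@2,7 dof=1 J1 → L=8 J1=1 J2=5
add link → L=9 J1=1 J2=5
P@4,8 dof=1 J1 → L=9 J1=2 J2=5
P@6,4 dof=1 J1 → L=9 J1=3 J2=5
M=3(L−1)−2J1−J2=3·8−2·3−5=13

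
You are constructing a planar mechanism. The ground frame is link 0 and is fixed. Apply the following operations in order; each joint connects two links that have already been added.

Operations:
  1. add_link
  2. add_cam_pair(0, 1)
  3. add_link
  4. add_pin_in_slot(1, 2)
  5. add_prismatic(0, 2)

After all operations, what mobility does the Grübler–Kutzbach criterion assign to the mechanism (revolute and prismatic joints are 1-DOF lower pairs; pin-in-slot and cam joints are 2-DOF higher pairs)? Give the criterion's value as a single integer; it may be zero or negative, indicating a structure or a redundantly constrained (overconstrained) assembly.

M = 2

link 0 = ground. State L|J1|J2 = 1|0|0
+link1  2|0|0
C(0,1) f=2→J2  2|0|1
+link2  3|0|1
PS(1,2) f=2→J2  3|0|2
P(0,2) f=1→J1  3|1|2
M = 3(3−1)−2·1−2 = 6−2−2 = 2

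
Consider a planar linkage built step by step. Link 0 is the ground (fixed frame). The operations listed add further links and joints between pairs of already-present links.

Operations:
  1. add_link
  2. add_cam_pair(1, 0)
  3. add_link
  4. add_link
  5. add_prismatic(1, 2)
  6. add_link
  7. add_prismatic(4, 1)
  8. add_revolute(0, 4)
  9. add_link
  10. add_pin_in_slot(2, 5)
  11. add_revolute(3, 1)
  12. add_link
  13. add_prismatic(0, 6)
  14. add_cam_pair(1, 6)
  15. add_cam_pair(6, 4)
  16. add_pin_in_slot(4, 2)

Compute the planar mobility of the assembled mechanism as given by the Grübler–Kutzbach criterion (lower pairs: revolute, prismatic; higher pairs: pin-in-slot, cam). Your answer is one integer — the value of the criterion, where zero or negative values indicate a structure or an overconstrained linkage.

(L,J1,J2)=(1,0,0); link0 fixed
link1: (2,0,0)
C 1-0 [J2]: (2,0,1)
link2: (3,0,1)
link3: (4,0,1)
P 1-2 [J1]: (4,1,1)
link4: (5,1,1)
P 4-1 [J1]: (5,2,1)
R 0-4 [J1]: (5,3,1)
link5: (6,3,1)
PS 2-5 [J2]: (6,3,2)
R 3-1 [J1]: (6,4,2)
link6: (7,4,2)
P 0-6 [J1]: (7,5,2)
C 1-6 [J2]: (7,5,3)
C 6-4 [J2]: (7,5,4)
PS 4-2 [J2]: (7,5,5)
Grübler: 3·6 − 2·5 − 5 = 3

M = 3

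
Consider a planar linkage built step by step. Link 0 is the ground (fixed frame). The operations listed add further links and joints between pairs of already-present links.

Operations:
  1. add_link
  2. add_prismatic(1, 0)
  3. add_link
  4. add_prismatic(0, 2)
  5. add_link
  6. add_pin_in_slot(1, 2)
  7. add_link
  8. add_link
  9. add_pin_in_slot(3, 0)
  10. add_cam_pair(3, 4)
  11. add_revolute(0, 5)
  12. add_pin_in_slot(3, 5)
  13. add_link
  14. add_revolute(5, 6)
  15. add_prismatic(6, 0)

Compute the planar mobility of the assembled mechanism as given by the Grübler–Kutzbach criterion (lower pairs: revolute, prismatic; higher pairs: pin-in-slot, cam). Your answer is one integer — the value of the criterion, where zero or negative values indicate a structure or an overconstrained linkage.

[1;0;0] (link 0 is ground)
L+ [2;0;0]
P(1,0)∈J1 [2;1;0]
L+ [3;1;0]
P(0,2)∈J1 [3;2;0]
L+ [4;2;0]
PS(1,2)∈J2 [4;2;1]
L+ [5;2;1]
L+ [6;2;1]
PS(3,0)∈J2 [6;2;2]
C(3,4)∈J2 [6;2;3]
R(0,5)∈J1 [6;3;3]
PS(3,5)∈J2 [6;3;4]
L+ [7;3;4]
R(5,6)∈J1 [7;4;4]
P(6,0)∈J1 [7;5;4]
mobility = 18 − 10 − 4 = 4

M = 4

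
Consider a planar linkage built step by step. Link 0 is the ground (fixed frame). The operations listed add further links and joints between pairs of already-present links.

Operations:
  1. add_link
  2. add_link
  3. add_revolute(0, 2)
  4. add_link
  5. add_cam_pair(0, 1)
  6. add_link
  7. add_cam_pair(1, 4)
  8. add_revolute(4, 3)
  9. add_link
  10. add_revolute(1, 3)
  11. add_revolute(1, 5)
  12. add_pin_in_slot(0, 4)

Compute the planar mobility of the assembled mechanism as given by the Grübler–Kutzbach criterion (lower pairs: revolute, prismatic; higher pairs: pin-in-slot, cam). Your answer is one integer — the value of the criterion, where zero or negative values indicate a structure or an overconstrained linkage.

[1;0;0] (link 0 is ground)
L+ [2;0;0]
L+ [3;0;0]
R(0,2)∈J1 [3;1;0]
L+ [4;1;0]
C(0,1)∈J2 [4;1;1]
L+ [5;1;1]
C(1,4)∈J2 [5;1;2]
R(4,3)∈J1 [5;2;2]
L+ [6;2;2]
R(1,3)∈J1 [6;3;2]
R(1,5)∈J1 [6;4;2]
PS(0,4)∈J2 [6;4;3]
mobility = 15 − 8 − 3 = 4

M = 4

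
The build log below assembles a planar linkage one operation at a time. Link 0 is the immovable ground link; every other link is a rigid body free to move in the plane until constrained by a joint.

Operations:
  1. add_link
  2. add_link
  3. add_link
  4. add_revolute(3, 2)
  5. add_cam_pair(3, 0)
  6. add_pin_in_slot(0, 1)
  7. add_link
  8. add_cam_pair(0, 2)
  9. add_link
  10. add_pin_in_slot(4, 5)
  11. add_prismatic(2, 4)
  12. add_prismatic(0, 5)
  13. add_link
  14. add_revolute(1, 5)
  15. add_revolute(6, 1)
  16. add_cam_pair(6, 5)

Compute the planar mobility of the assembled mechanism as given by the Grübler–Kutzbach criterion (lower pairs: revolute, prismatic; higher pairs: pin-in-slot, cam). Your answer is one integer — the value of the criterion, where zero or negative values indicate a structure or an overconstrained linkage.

L=1 J1=0 J2=0
add link → L=2 J1=0 J2=0
add link → L=3 J1=0 J2=0
add link → L=4 J1=0 J2=0
R@3,2 dof=1 J1 → L=4 J1=1 J2=0
C@3,0 dof=2 J2 → L=4 J1=1 J2=1
PS@0,1 dof=2 J2 → L=4 J1=1 J2=2
add link → L=5 J1=1 J2=2
C@0,2 dof=2 J2 → L=5 J1=1 J2=3
add link → L=6 J1=1 J2=3
PS@4,5 dof=2 J2 → L=6 J1=1 J2=4
P@2,4 dof=1 J1 → L=6 J1=2 J2=4
P@0,5 dof=1 J1 → L=6 J1=3 J2=4
add link → L=7 J1=3 J2=4
R@1,5 dof=1 J1 → L=7 J1=4 J2=4
R@6,1 dof=1 J1 → L=7 J1=5 J2=4
C@6,5 dof=2 J2 → L=7 J1=5 J2=5
M=3(L−1)−2J1−J2=3·6−2·5−5=3

M = 3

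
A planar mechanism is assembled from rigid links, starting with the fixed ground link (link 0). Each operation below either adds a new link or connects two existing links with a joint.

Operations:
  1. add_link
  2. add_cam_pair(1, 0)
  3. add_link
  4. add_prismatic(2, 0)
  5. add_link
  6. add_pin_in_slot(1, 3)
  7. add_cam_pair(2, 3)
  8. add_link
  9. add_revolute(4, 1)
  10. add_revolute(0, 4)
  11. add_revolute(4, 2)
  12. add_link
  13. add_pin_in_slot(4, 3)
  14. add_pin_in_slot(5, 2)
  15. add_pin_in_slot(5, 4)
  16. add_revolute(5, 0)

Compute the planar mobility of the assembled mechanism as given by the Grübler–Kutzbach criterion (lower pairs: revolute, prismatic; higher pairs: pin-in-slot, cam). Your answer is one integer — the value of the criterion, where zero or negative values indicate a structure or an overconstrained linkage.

M = -1

link 0 = ground. State L|J1|J2 = 1|0|0
+link1  2|0|0
C(1,0) f=2→J2  2|0|1
+link2  3|0|1
P(2,0) f=1→J1  3|1|1
+link3  4|1|1
PS(1,3) f=2→J2  4|1|2
C(2,3) f=2→J2  4|1|3
+link4  5|1|3
R(4,1) f=1→J1  5|2|3
R(0,4) f=1→J1  5|3|3
R(4,2) f=1→J1  5|4|3
+link5  6|4|3
PS(4,3) f=2→J2  6|4|4
PS(5,2) f=2→J2  6|4|5
PS(5,4) f=2→J2  6|4|6
R(5,0) f=1→J1  6|5|6
M = 3(6−1)−2·5−6 = 15−10−6 = -1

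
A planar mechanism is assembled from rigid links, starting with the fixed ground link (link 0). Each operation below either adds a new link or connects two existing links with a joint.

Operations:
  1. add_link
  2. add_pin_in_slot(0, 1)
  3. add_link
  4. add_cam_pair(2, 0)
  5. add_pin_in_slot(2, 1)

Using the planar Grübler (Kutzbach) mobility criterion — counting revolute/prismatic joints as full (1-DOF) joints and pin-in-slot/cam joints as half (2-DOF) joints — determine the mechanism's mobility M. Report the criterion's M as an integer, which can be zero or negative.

M = 3

L=1 J1=0 J2=0
add link → L=2 J1=0 J2=0
PS@0,1 dof=2 J2 → L=2 J1=0 J2=1
add link → L=3 J1=0 J2=1
C@2,0 dof=2 J2 → L=3 J1=0 J2=2
PS@2,1 dof=2 J2 → L=3 J1=0 J2=3
M=3(L−1)−2J1−J2=3·2−2·0−3=3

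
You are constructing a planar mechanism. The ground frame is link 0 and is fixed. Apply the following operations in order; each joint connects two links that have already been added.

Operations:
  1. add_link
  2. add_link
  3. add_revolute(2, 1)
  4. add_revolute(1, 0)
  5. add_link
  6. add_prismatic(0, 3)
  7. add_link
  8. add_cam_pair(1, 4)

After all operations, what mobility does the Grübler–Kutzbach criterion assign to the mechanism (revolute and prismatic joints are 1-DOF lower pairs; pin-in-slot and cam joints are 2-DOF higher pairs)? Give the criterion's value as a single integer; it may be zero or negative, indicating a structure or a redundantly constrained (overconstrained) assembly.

link 0 = ground. State L|J1|J2 = 1|0|0
+link1  2|0|0
+link2  3|0|0
R(2,1) f=1→J1  3|1|0
R(1,0) f=1→J1  3|2|0
+link3  4|2|0
P(0,3) f=1→J1  4|3|0
+link4  5|3|0
C(1,4) f=2→J2  5|3|1
M = 3(5−1)−2·3−1 = 12−6−1 = 5

M = 5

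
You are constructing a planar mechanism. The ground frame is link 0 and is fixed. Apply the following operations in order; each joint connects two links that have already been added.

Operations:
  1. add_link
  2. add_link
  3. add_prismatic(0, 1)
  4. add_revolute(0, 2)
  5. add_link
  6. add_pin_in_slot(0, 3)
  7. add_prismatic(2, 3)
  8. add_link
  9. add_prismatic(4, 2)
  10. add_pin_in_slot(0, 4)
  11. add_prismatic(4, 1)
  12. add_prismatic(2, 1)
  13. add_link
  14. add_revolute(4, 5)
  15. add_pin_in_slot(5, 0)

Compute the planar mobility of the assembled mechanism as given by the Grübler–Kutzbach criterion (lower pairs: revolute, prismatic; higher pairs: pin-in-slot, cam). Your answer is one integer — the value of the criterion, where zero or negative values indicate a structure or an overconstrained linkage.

link 0 = ground. State L|J1|J2 = 1|0|0
+link1  2|0|0
+link2  3|0|0
P(0,1) f=1→J1  3|1|0
R(0,2) f=1→J1  3|2|0
+link3  4|2|0
PS(0,3) f=2→J2  4|2|1
P(2,3) f=1→J1  4|3|1
+link4  5|3|1
P(4,2) f=1→J1  5|4|1
PS(0,4) f=2→J2  5|4|2
P(4,1) f=1→J1  5|5|2
P(2,1) f=1→J1  5|6|2
+link5  6|6|2
R(4,5) f=1→J1  6|7|2
PS(5,0) f=2→J2  6|7|3
M = 3(6−1)−2·7−3 = 15−14−3 = -2

M = -2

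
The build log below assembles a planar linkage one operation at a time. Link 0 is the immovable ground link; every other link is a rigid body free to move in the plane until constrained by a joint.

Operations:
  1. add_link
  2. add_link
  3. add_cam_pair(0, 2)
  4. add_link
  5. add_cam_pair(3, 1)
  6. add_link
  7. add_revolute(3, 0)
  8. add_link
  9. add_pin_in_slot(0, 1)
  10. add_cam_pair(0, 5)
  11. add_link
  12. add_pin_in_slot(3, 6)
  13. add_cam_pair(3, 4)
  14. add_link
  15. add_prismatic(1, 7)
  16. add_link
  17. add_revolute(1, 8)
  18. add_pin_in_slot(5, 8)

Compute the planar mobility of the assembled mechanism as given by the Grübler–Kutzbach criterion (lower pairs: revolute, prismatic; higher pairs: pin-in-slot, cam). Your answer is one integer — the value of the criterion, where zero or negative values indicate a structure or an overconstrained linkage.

[1;0;0] (link 0 is ground)
L+ [2;0;0]
L+ [3;0;0]
C(0,2)∈J2 [3;0;1]
L+ [4;0;1]
C(3,1)∈J2 [4;0;2]
L+ [5;0;2]
R(3,0)∈J1 [5;1;2]
L+ [6;1;2]
PS(0,1)∈J2 [6;1;3]
C(0,5)∈J2 [6;1;4]
L+ [7;1;4]
PS(3,6)∈J2 [7;1;5]
C(3,4)∈J2 [7;1;6]
L+ [8;1;6]
P(1,7)∈J1 [8;2;6]
L+ [9;2;6]
R(1,8)∈J1 [9;3;6]
PS(5,8)∈J2 [9;3;7]
mobility = 24 − 6 − 7 = 11

M = 11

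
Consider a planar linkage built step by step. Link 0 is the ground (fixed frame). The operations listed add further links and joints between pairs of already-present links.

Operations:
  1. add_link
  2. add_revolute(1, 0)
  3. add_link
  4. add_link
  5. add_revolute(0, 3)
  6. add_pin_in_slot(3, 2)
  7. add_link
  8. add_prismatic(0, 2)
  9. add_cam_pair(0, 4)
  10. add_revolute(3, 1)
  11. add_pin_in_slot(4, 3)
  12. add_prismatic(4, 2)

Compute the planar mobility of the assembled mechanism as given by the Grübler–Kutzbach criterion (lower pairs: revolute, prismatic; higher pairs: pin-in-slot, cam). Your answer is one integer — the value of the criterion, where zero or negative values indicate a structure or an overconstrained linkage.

M = -1

ground; <1,0,0>
#1 <2,0,0>
R:1↔0 J1 <2,1,0>
#2 <3,1,0>
#3 <4,1,0>
R:0↔3 J1 <4,2,0>
PS:3↔2 J2 <4,2,1>
#4 <5,2,1>
P:0↔2 J1 <5,3,1>
C:0↔4 J2 <5,3,2>
R:3↔1 J1 <5,4,2>
PS:4↔3 J2 <5,4,3>
P:4↔2 J1 <5,5,3>
3×4 − 2×5 − 1×3 = -1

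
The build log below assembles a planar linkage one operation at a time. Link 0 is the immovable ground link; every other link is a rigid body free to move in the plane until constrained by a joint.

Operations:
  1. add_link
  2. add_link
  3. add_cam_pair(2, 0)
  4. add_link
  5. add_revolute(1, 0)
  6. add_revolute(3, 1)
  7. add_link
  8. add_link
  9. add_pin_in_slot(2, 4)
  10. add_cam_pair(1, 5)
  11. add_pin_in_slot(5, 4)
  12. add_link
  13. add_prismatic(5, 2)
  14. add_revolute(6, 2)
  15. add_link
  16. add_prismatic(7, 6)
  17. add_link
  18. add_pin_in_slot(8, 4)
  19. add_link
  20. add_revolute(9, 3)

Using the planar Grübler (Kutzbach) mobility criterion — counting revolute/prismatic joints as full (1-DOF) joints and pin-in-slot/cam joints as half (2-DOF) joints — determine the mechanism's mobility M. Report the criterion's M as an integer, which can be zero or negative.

[1;0;0] (link 0 is ground)
L+ [2;0;0]
L+ [3;0;0]
C(2,0)∈J2 [3;0;1]
L+ [4;0;1]
R(1,0)∈J1 [4;1;1]
R(3,1)∈J1 [4;2;1]
L+ [5;2;1]
L+ [6;2;1]
PS(2,4)∈J2 [6;2;2]
C(1,5)∈J2 [6;2;3]
PS(5,4)∈J2 [6;2;4]
L+ [7;2;4]
P(5,2)∈J1 [7;3;4]
R(6,2)∈J1 [7;4;4]
L+ [8;4;4]
P(7,6)∈J1 [8;5;4]
L+ [9;5;4]
PS(8,4)∈J2 [9;5;5]
L+ [10;5;5]
R(9,3)∈J1 [10;6;5]
mobility = 27 − 12 − 5 = 10

M = 10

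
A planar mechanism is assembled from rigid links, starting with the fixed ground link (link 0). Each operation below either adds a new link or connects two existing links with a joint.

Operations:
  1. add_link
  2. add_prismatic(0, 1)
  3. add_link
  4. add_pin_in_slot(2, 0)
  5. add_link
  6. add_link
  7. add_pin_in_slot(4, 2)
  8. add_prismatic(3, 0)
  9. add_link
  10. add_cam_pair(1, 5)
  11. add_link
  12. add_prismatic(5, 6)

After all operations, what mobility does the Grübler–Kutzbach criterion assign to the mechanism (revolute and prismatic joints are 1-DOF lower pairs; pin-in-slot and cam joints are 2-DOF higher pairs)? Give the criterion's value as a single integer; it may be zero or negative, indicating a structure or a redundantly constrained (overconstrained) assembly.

ground; <1,0,0>
#1 <2,0,0>
P:0↔1 J1 <2,1,0>
#2 <3,1,0>
PS:2↔0 J2 <3,1,1>
#3 <4,1,1>
#4 <5,1,1>
PS:4↔2 J2 <5,1,2>
P:3↔0 J1 <5,2,2>
#5 <6,2,2>
C:1↔5 J2 <6,2,3>
#6 <7,2,3>
P:5↔6 J1 <7,3,3>
3×6 − 2×3 − 1×3 = 9

M = 9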